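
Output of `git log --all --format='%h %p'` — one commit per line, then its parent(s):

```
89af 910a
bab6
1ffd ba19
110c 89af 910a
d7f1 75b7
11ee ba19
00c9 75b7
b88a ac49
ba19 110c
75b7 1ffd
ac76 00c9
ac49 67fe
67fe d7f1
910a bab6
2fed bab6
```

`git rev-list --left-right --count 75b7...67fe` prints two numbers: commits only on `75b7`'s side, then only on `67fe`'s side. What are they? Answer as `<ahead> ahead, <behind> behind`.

0 ahead, 2 behind

Reachable from 75b7: {110c, 1ffd, 75b7, 89af, 910a, ba19, bab6}.
Reachable from 67fe: {110c, 1ffd, 67fe, 75b7, 89af, 910a, ba19, bab6, d7f1}.
Only in 75b7's history (ahead): {} — 0.
Only in 67fe's history (behind): {67fe, d7f1} — 2.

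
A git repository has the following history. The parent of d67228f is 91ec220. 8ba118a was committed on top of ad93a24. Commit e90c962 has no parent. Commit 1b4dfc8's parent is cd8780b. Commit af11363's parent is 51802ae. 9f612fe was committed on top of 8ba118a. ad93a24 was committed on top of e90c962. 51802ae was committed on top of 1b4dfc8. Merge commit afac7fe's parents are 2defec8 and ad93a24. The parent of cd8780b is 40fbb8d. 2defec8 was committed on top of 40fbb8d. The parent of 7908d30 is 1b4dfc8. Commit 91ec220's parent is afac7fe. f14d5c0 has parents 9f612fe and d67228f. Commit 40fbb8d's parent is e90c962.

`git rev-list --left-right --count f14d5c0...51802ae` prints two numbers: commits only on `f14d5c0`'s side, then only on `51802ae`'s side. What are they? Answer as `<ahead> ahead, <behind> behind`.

Reachable from f14d5c0: {2defec8, 40fbb8d, 8ba118a, 91ec220, 9f612fe, ad93a24, afac7fe, d67228f, e90c962, f14d5c0}.
Reachable from 51802ae: {1b4dfc8, 40fbb8d, 51802ae, cd8780b, e90c962}.
Only in f14d5c0's history (ahead): {2defec8, 8ba118a, 91ec220, 9f612fe, ad93a24, afac7fe, d67228f, f14d5c0} — 8.
Only in 51802ae's history (behind): {1b4dfc8, 51802ae, cd8780b} — 3.

8 ahead, 3 behind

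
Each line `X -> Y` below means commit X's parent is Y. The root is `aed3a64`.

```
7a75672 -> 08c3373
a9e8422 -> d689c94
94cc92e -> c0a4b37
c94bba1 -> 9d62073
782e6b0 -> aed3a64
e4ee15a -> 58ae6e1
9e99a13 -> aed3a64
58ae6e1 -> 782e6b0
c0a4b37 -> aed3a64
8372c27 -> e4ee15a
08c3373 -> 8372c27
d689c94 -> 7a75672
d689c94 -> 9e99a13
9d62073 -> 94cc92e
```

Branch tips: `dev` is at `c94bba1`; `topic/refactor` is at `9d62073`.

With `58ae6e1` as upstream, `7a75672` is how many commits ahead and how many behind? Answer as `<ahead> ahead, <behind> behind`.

4 ahead, 0 behind

Reachable from 7a75672: {08c3373, 58ae6e1, 782e6b0, 7a75672, 8372c27, aed3a64, e4ee15a}.
Reachable from 58ae6e1: {58ae6e1, 782e6b0, aed3a64}.
Only in 7a75672's history (ahead): {08c3373, 7a75672, 8372c27, e4ee15a} — 4.
Only in 58ae6e1's history (behind): {} — 0.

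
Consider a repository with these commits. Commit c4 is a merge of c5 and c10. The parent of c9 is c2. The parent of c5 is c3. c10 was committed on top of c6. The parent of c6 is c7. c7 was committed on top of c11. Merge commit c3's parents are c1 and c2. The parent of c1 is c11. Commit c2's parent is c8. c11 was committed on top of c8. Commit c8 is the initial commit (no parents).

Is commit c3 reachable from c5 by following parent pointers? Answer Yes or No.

Ancestors of c5 (commits reachable by following parents): {c1, c11, c2, c3, c5, c8}.
c3 is in that set, so it is an ancestor of c5.

Yes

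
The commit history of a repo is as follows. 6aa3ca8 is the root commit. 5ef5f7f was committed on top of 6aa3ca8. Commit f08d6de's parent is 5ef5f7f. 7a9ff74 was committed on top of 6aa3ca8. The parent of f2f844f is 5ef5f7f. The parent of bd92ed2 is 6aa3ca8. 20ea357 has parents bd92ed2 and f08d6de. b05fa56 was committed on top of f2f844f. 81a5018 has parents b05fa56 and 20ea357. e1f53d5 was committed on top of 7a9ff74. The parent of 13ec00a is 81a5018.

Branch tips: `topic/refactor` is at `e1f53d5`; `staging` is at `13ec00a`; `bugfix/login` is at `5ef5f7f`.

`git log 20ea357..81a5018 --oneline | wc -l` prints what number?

3

Reachable from 81a5018: {20ea357, 5ef5f7f, 6aa3ca8, 81a5018, b05fa56, bd92ed2, f08d6de, f2f844f}.
Reachable from 20ea357: {20ea357, 5ef5f7f, 6aa3ca8, bd92ed2, f08d6de}.
In 81a5018's history but not 20ea357's: {81a5018, b05fa56, f2f844f} — 3 commits.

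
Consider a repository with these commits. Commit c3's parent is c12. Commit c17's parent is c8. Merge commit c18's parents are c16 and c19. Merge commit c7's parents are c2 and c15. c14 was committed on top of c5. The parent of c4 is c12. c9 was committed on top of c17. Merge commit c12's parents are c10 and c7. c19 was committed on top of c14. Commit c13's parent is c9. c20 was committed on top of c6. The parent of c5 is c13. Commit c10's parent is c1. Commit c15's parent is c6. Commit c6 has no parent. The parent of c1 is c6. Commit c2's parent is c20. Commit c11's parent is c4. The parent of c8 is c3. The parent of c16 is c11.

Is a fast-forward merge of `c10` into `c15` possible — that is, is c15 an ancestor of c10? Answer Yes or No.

A fast-forward from c15 to c10 is possible iff c15 is an ancestor of c10.
Ancestors of c10: {c1, c10, c6}.
c15 is not among them, so fast-forward is not possible.

No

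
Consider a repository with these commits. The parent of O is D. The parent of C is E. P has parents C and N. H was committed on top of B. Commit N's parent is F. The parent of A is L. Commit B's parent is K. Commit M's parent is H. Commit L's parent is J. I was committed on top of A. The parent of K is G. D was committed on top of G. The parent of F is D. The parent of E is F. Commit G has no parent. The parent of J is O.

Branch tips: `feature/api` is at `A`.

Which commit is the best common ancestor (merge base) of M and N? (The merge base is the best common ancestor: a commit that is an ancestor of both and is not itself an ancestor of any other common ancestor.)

G

Ancestors of M: {B, G, H, K, M}.
Ancestors of N: {D, F, G, N}.
Common ancestors: {G}.
The only common ancestor is G, so it is the merge base.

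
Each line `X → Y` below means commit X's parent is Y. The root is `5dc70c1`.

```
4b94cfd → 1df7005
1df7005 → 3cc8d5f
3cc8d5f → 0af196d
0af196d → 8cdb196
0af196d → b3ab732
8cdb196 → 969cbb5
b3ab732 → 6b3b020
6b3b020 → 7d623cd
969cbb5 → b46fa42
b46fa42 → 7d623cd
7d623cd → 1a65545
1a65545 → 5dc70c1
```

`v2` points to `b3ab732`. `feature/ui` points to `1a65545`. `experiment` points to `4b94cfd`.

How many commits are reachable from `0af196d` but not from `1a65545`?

7

Reachable from 0af196d: {0af196d, 1a65545, 5dc70c1, 6b3b020, 7d623cd, 8cdb196, 969cbb5, b3ab732, b46fa42}.
Reachable from 1a65545: {1a65545, 5dc70c1}.
In 0af196d's history but not 1a65545's: {0af196d, 6b3b020, 7d623cd, 8cdb196, 969cbb5, b3ab732, b46fa42} — 7 commits.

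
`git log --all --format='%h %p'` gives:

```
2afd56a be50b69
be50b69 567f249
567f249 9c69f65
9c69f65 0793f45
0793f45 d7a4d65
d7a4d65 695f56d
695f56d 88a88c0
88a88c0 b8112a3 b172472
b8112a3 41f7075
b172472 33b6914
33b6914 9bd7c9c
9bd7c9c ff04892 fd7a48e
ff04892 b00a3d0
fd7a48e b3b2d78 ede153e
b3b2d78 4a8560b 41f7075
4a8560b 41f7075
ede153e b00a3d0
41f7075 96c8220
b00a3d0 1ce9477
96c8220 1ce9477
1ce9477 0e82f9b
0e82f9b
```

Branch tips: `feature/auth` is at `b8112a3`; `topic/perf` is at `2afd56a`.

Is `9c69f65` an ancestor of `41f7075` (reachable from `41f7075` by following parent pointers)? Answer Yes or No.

No

Ancestors of 41f7075: {0e82f9b, 1ce9477, 41f7075, 96c8220}.
9c69f65 is not in that set, so it is not an ancestor of 41f7075.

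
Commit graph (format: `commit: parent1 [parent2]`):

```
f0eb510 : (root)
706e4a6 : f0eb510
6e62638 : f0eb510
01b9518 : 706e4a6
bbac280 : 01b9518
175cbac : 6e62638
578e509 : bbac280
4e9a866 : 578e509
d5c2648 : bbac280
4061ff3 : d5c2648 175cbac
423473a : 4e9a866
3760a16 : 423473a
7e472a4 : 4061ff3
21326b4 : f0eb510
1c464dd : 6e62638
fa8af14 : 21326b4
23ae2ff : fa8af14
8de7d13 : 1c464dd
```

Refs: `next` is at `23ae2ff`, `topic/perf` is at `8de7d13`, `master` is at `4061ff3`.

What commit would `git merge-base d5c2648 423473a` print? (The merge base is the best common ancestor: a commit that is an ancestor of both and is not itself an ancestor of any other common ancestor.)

bbac280

Ancestors of d5c2648: {01b9518, 706e4a6, bbac280, d5c2648, f0eb510}.
Ancestors of 423473a: {01b9518, 423473a, 4e9a866, 578e509, 706e4a6, bbac280, f0eb510}.
Common ancestors: {01b9518, 706e4a6, bbac280, f0eb510}.
Among these, bbac280 is not an ancestor of any other common ancestor — it is the merge base.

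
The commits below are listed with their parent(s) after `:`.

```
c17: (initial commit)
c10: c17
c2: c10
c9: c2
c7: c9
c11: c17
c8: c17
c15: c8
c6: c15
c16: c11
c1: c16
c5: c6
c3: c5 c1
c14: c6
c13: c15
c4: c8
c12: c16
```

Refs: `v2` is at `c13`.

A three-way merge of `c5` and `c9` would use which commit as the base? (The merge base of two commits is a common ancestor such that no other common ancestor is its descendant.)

c17

Ancestors of c5: {c15, c17, c5, c6, c8}.
Ancestors of c9: {c10, c17, c2, c9}.
Common ancestors: {c17}.
The only common ancestor is c17, so it is the merge base.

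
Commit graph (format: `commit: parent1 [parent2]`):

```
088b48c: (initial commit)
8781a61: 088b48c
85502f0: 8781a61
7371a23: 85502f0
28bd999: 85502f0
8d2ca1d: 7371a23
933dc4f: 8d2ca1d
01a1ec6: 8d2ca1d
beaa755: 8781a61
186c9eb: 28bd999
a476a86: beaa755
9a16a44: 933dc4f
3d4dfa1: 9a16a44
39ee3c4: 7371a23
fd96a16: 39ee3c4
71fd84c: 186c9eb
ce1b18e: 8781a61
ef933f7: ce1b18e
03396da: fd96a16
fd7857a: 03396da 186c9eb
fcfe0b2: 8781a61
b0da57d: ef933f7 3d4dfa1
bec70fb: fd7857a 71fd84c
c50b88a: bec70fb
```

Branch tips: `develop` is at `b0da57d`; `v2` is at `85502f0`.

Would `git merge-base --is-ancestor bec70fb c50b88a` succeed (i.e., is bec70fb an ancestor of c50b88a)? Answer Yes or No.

Ancestors of c50b88a (commits reachable by following parents): {03396da, 088b48c, 186c9eb, 28bd999, 39ee3c4, 71fd84c, 7371a23, 85502f0, 8781a61, bec70fb, c50b88a, fd7857a, fd96a16}.
bec70fb is in that set, so it is an ancestor of c50b88a.

Yes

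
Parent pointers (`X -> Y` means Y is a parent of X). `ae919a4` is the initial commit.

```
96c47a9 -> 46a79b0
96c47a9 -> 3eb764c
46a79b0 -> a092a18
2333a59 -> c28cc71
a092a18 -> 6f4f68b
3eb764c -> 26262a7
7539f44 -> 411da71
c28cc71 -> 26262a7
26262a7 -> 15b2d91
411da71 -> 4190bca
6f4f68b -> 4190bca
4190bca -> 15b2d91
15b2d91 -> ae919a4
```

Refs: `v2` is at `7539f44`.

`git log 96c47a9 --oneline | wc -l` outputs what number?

9

Walking parent pointers from 96c47a9: reachable set = {15b2d91, 26262a7, 3eb764c, 4190bca, 46a79b0, 6f4f68b, 96c47a9, a092a18, ae919a4}.
That is 9 commits.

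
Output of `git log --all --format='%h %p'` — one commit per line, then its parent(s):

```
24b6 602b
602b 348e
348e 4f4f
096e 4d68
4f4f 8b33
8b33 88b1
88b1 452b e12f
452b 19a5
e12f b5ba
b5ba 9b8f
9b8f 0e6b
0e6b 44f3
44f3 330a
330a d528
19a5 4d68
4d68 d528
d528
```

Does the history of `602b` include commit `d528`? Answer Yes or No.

Yes

Ancestors of 602b (commits reachable by following parents): {0e6b, 19a5, 330a, 348e, 44f3, 452b, 4d68, 4f4f, 602b, 88b1, 8b33, 9b8f, b5ba, d528, e12f}.
d528 is in that set, so it is an ancestor of 602b.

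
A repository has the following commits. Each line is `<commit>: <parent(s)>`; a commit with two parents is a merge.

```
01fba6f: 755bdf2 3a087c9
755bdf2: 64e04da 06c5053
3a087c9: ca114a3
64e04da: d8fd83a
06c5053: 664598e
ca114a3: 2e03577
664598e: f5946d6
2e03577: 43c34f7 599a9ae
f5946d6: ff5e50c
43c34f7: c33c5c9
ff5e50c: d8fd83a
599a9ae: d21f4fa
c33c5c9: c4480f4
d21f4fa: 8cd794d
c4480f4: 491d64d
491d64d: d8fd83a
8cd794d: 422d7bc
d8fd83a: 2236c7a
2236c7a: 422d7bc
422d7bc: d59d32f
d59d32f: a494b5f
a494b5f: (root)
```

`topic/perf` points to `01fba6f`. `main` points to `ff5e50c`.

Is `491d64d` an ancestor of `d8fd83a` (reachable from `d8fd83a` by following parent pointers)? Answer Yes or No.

No

Ancestors of d8fd83a: {2236c7a, 422d7bc, a494b5f, d59d32f, d8fd83a}.
491d64d is not in that set, so it is not an ancestor of d8fd83a.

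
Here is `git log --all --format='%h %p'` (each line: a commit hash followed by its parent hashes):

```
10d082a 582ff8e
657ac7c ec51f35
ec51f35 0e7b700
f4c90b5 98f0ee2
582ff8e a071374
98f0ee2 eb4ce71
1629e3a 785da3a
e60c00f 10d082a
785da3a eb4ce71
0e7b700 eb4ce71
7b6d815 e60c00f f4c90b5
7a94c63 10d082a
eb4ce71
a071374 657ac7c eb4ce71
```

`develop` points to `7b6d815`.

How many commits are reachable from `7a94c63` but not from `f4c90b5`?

Reachable from 7a94c63: {0e7b700, 10d082a, 582ff8e, 657ac7c, 7a94c63, a071374, eb4ce71, ec51f35}.
Reachable from f4c90b5: {98f0ee2, eb4ce71, f4c90b5}.
In 7a94c63's history but not f4c90b5's: {0e7b700, 10d082a, 582ff8e, 657ac7c, 7a94c63, a071374, ec51f35} — 7 commits.

7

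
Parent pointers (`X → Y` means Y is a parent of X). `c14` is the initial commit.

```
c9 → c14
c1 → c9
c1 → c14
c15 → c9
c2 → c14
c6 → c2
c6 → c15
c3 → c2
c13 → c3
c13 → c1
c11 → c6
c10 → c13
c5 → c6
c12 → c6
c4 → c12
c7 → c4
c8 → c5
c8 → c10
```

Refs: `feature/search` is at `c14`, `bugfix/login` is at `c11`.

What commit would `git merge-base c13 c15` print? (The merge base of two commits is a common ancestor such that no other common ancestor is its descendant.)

Ancestors of c13: {c1, c13, c14, c2, c3, c9}.
Ancestors of c15: {c14, c15, c9}.
Common ancestors: {c14, c9}.
Among these, c9 is not an ancestor of any other common ancestor — it is the merge base.

c9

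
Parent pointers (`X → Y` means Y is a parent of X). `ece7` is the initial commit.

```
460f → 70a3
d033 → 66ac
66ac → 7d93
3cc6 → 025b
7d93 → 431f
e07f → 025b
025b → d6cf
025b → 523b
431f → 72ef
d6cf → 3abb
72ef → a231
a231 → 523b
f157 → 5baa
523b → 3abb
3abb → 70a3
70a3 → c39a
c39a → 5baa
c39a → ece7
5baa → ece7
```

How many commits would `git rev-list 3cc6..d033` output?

6

Reachable from d033: {3abb, 431f, 523b, 5baa, 66ac, 70a3, 72ef, 7d93, a231, c39a, d033, ece7}.
Reachable from 3cc6: {025b, 3abb, 3cc6, 523b, 5baa, 70a3, c39a, d6cf, ece7}.
In d033's history but not 3cc6's: {431f, 66ac, 72ef, 7d93, a231, d033} — 6 commits.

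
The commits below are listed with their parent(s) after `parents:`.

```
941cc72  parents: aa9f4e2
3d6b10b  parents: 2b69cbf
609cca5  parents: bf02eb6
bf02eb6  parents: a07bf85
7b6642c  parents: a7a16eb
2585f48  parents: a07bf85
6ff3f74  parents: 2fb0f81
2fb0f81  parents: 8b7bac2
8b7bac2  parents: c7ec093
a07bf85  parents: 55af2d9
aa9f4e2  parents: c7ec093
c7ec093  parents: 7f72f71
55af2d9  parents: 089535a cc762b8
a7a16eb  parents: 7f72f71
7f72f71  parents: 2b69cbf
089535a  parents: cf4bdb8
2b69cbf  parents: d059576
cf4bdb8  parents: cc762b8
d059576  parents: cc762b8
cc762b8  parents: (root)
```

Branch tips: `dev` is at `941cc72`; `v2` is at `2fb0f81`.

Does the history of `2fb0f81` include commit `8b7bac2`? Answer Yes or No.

Yes

Ancestors of 2fb0f81 (commits reachable by following parents): {2b69cbf, 2fb0f81, 7f72f71, 8b7bac2, c7ec093, cc762b8, d059576}.
8b7bac2 is in that set, so it is an ancestor of 2fb0f81.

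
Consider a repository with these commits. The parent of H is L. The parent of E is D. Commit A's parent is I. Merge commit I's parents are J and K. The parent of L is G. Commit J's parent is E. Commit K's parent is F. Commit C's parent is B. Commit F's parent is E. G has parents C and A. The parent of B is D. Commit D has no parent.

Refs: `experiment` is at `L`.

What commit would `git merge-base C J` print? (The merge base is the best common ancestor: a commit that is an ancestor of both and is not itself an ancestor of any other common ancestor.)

Ancestors of C: {B, C, D}.
Ancestors of J: {D, E, J}.
Common ancestors: {D}.
The only common ancestor is D, so it is the merge base.

D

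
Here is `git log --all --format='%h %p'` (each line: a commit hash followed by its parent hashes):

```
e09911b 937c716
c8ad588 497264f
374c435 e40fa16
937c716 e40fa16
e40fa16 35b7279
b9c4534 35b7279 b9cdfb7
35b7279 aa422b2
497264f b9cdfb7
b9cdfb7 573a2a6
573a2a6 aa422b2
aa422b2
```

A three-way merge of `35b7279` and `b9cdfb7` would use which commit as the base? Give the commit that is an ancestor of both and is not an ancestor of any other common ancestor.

Ancestors of 35b7279: {35b7279, aa422b2}.
Ancestors of b9cdfb7: {573a2a6, aa422b2, b9cdfb7}.
Common ancestors: {aa422b2}.
The only common ancestor is aa422b2, so it is the merge base.

aa422b2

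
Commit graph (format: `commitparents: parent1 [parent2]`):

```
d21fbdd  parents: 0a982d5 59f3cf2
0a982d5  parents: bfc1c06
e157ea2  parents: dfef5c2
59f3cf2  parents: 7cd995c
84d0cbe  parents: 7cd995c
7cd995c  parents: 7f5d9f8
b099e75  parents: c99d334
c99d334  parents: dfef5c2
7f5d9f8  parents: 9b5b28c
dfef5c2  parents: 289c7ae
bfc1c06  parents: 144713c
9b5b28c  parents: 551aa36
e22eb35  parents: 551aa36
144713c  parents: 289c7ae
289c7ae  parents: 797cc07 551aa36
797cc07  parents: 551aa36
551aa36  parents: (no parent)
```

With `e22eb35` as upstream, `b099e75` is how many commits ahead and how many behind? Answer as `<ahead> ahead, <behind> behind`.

5 ahead, 1 behind

Reachable from b099e75: {289c7ae, 551aa36, 797cc07, b099e75, c99d334, dfef5c2}.
Reachable from e22eb35: {551aa36, e22eb35}.
Only in b099e75's history (ahead): {289c7ae, 797cc07, b099e75, c99d334, dfef5c2} — 5.
Only in e22eb35's history (behind): {e22eb35} — 1.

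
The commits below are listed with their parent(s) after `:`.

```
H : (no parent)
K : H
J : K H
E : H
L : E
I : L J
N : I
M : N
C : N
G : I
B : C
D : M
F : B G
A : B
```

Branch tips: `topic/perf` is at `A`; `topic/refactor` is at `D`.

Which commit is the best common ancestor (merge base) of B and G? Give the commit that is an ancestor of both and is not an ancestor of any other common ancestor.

Ancestors of B: {B, C, E, H, I, J, K, L, N}.
Ancestors of G: {E, G, H, I, J, K, L}.
Common ancestors: {E, H, I, J, K, L}.
Among these, I is not an ancestor of any other common ancestor — it is the merge base.

I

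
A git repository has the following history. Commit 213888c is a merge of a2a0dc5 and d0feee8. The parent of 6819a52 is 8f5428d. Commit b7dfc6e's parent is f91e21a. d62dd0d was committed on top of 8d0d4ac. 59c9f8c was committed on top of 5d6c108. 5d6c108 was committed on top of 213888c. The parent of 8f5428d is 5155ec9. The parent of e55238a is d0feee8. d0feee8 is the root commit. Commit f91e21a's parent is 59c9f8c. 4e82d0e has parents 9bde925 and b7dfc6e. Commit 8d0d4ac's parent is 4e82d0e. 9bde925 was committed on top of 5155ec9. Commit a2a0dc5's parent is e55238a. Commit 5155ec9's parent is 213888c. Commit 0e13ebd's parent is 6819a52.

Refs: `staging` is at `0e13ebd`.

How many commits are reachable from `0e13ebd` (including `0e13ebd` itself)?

8

Walking parent pointers from 0e13ebd: reachable set = {0e13ebd, 213888c, 5155ec9, 6819a52, 8f5428d, a2a0dc5, d0feee8, e55238a}.
That is 8 commits.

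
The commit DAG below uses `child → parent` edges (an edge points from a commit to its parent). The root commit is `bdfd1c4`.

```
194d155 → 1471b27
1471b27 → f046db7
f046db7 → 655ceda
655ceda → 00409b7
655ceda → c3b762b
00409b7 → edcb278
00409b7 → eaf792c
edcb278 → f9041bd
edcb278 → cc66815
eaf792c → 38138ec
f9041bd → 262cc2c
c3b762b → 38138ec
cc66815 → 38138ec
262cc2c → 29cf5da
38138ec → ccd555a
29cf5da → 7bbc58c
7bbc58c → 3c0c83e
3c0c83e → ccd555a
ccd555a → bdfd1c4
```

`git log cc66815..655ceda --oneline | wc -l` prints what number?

10

Reachable from 655ceda: {00409b7, 262cc2c, 29cf5da, 38138ec, 3c0c83e, 655ceda, 7bbc58c, bdfd1c4, c3b762b, cc66815, ccd555a, eaf792c, edcb278, f9041bd}.
Reachable from cc66815: {38138ec, bdfd1c4, cc66815, ccd555a}.
In 655ceda's history but not cc66815's: {00409b7, 262cc2c, 29cf5da, 3c0c83e, 655ceda, 7bbc58c, c3b762b, eaf792c, edcb278, f9041bd} — 10 commits.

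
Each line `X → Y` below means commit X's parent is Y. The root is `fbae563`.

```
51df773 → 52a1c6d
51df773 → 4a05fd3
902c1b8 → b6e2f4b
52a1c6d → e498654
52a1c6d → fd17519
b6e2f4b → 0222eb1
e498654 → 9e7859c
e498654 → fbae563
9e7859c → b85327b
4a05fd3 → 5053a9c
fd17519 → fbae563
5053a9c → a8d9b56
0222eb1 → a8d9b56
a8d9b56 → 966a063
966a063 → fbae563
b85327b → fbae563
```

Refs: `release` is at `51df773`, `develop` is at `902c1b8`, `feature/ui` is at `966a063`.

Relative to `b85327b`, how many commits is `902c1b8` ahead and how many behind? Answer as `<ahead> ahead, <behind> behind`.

5 ahead, 1 behind

Reachable from 902c1b8: {0222eb1, 902c1b8, 966a063, a8d9b56, b6e2f4b, fbae563}.
Reachable from b85327b: {b85327b, fbae563}.
Only in 902c1b8's history (ahead): {0222eb1, 902c1b8, 966a063, a8d9b56, b6e2f4b} — 5.
Only in b85327b's history (behind): {b85327b} — 1.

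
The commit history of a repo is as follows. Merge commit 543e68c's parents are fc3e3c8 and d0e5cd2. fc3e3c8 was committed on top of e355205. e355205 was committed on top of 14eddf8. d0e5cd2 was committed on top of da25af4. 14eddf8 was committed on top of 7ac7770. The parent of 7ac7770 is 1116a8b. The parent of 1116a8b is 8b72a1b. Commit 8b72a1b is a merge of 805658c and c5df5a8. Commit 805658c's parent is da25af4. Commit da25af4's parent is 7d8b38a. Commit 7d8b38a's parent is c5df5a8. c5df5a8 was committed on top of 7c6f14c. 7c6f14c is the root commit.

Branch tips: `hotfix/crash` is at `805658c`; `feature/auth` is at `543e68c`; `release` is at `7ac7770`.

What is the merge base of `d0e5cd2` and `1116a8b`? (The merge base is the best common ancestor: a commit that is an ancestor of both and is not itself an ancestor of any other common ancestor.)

Ancestors of d0e5cd2: {7c6f14c, 7d8b38a, c5df5a8, d0e5cd2, da25af4}.
Ancestors of 1116a8b: {1116a8b, 7c6f14c, 7d8b38a, 805658c, 8b72a1b, c5df5a8, da25af4}.
Common ancestors: {7c6f14c, 7d8b38a, c5df5a8, da25af4}.
Among these, da25af4 is not an ancestor of any other common ancestor — it is the merge base.

da25af4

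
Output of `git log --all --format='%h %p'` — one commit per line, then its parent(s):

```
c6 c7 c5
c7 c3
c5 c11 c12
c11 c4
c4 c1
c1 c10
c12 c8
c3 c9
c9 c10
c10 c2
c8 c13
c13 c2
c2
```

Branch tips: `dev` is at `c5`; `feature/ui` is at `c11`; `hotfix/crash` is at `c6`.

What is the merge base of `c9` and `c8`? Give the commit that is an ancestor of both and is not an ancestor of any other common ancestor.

c2

Ancestors of c9: {c10, c2, c9}.
Ancestors of c8: {c13, c2, c8}.
Common ancestors: {c2}.
The only common ancestor is c2, so it is the merge base.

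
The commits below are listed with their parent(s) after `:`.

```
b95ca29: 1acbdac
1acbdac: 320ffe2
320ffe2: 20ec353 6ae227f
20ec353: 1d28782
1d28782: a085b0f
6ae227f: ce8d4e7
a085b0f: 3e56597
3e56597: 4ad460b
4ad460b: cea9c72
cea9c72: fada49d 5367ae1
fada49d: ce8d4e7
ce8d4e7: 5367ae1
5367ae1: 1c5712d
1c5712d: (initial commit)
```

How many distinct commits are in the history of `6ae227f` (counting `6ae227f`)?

Walking parent pointers from 6ae227f: reachable set = {1c5712d, 5367ae1, 6ae227f, ce8d4e7}.
That is 4 commits.

4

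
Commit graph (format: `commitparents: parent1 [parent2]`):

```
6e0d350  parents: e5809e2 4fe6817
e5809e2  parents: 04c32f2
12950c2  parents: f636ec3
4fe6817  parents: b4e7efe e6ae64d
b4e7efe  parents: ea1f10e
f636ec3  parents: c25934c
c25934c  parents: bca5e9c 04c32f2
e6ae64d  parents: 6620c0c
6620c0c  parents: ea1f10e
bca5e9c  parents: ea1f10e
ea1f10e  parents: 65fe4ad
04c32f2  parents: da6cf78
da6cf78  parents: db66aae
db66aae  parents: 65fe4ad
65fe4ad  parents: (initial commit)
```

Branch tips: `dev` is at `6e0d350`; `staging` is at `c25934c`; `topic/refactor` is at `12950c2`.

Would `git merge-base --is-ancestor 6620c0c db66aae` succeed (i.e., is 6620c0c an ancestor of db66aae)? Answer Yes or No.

Ancestors of db66aae: {65fe4ad, db66aae}.
6620c0c is not in that set, so it is not an ancestor of db66aae.

No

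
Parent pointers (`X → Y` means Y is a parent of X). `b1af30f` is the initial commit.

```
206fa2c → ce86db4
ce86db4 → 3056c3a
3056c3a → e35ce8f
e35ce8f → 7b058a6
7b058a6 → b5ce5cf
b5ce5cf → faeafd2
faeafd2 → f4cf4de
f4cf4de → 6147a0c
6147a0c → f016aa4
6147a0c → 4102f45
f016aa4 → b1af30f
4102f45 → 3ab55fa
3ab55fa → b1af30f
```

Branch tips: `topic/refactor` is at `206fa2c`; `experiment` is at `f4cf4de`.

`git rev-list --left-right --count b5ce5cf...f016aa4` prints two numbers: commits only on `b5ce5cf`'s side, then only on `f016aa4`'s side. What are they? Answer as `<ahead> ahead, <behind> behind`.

Reachable from b5ce5cf: {3ab55fa, 4102f45, 6147a0c, b1af30f, b5ce5cf, f016aa4, f4cf4de, faeafd2}.
Reachable from f016aa4: {b1af30f, f016aa4}.
Only in b5ce5cf's history (ahead): {3ab55fa, 4102f45, 6147a0c, b5ce5cf, f4cf4de, faeafd2} — 6.
Only in f016aa4's history (behind): {} — 0.

6 ahead, 0 behind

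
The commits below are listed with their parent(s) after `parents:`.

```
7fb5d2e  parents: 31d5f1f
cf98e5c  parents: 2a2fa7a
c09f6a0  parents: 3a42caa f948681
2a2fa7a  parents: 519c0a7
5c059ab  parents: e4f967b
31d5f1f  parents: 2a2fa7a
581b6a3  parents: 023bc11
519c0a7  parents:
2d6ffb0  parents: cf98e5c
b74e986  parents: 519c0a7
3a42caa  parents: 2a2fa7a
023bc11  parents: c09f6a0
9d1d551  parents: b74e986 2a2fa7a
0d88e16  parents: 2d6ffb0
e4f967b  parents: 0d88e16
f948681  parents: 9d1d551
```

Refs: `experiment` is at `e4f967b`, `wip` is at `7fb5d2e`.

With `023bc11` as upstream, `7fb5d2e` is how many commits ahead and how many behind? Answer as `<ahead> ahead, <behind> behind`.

Reachable from 7fb5d2e: {2a2fa7a, 31d5f1f, 519c0a7, 7fb5d2e}.
Reachable from 023bc11: {023bc11, 2a2fa7a, 3a42caa, 519c0a7, 9d1d551, b74e986, c09f6a0, f948681}.
Only in 7fb5d2e's history (ahead): {31d5f1f, 7fb5d2e} — 2.
Only in 023bc11's history (behind): {023bc11, 3a42caa, 9d1d551, b74e986, c09f6a0, f948681} — 6.

2 ahead, 6 behind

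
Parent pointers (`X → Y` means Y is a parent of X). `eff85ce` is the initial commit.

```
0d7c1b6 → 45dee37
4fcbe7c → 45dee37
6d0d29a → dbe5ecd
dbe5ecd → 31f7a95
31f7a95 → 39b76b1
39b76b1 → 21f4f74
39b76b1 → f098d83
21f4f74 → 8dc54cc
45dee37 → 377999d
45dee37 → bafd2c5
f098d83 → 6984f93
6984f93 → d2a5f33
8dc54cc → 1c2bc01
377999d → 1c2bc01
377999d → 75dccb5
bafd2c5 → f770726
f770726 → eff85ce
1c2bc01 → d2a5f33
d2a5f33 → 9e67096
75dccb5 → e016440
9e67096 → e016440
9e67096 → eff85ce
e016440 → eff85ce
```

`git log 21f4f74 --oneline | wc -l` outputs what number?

Walking parent pointers from 21f4f74: reachable set = {1c2bc01, 21f4f74, 8dc54cc, 9e67096, d2a5f33, e016440, eff85ce}.
That is 7 commits.

7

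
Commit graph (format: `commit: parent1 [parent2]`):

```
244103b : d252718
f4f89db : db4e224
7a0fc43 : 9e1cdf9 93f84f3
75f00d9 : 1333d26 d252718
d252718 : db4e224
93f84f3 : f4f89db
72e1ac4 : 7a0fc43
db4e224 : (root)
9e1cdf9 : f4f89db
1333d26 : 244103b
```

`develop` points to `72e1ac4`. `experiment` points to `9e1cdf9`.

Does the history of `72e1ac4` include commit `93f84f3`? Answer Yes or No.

Yes

Ancestors of 72e1ac4 (commits reachable by following parents): {72e1ac4, 7a0fc43, 93f84f3, 9e1cdf9, db4e224, f4f89db}.
93f84f3 is in that set, so it is an ancestor of 72e1ac4.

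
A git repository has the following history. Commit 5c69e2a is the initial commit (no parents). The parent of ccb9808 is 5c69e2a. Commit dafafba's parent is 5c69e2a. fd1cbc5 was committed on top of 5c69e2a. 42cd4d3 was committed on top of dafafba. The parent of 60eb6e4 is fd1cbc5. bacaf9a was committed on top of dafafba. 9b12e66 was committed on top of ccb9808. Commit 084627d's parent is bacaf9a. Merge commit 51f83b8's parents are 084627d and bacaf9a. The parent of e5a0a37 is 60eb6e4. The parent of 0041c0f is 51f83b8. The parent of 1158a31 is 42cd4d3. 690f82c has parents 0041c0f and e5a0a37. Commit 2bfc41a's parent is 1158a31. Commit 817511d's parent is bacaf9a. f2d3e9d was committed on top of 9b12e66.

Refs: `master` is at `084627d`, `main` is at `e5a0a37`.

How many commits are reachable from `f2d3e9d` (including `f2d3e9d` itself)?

4

Walking parent pointers from f2d3e9d: reachable set = {5c69e2a, 9b12e66, ccb9808, f2d3e9d}.
That is 4 commits.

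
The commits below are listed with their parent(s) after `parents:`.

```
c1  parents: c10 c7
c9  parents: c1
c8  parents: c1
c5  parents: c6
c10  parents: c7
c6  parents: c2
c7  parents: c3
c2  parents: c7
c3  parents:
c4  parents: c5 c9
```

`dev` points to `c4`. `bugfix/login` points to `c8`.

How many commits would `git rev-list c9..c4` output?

Reachable from c4: {c1, c10, c2, c3, c4, c5, c6, c7, c9}.
Reachable from c9: {c1, c10, c3, c7, c9}.
In c4's history but not c9's: {c2, c4, c5, c6} — 4 commits.

4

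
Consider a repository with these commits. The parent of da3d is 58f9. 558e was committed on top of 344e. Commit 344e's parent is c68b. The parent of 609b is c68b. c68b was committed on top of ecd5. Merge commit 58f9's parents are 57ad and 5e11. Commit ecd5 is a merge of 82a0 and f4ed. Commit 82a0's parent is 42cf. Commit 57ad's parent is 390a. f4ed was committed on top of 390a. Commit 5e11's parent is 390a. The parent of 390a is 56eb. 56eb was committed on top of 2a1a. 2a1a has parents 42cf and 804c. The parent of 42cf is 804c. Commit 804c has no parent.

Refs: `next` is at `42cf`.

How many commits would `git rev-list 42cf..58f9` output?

Reachable from 58f9: {2a1a, 390a, 42cf, 56eb, 57ad, 58f9, 5e11, 804c}.
Reachable from 42cf: {42cf, 804c}.
In 58f9's history but not 42cf's: {2a1a, 390a, 56eb, 57ad, 58f9, 5e11} — 6 commits.

6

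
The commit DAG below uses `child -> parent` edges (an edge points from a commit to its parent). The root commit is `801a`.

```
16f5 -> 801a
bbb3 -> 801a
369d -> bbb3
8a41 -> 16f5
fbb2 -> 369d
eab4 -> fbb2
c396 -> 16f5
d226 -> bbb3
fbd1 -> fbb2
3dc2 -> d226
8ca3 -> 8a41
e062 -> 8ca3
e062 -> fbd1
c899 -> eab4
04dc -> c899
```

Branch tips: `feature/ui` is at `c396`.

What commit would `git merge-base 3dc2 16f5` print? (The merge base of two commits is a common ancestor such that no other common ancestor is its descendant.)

Ancestors of 3dc2: {3dc2, 801a, bbb3, d226}.
Ancestors of 16f5: {16f5, 801a}.
Common ancestors: {801a}.
The only common ancestor is 801a, so it is the merge base.

801a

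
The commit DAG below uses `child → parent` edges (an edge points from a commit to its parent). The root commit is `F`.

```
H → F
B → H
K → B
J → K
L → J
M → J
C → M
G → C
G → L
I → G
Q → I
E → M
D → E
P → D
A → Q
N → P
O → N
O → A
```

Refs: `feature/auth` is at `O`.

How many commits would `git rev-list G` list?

Walking parent pointers from G: reachable set = {B, C, F, G, H, J, K, L, M}.
That is 9 commits.

9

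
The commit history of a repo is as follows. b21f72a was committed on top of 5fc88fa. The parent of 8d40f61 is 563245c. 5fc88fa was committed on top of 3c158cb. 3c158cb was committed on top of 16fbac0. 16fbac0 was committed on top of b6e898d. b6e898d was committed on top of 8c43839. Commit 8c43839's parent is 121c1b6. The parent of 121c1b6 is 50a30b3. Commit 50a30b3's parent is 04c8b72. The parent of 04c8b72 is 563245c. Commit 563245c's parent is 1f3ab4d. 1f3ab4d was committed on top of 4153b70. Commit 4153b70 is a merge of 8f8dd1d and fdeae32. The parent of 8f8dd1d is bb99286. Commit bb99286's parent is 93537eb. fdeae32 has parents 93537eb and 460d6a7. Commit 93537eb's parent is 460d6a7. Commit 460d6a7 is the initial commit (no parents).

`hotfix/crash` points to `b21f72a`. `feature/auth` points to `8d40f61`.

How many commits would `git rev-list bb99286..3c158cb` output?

12

Reachable from 3c158cb: {04c8b72, 121c1b6, 16fbac0, 1f3ab4d, 3c158cb, 4153b70, 460d6a7, 50a30b3, 563245c, 8c43839, 8f8dd1d, 93537eb, b6e898d, bb99286, fdeae32}.
Reachable from bb99286: {460d6a7, 93537eb, bb99286}.
In 3c158cb's history but not bb99286's: {04c8b72, 121c1b6, 16fbac0, 1f3ab4d, 3c158cb, 4153b70, 50a30b3, 563245c, 8c43839, 8f8dd1d, b6e898d, fdeae32} — 12 commits.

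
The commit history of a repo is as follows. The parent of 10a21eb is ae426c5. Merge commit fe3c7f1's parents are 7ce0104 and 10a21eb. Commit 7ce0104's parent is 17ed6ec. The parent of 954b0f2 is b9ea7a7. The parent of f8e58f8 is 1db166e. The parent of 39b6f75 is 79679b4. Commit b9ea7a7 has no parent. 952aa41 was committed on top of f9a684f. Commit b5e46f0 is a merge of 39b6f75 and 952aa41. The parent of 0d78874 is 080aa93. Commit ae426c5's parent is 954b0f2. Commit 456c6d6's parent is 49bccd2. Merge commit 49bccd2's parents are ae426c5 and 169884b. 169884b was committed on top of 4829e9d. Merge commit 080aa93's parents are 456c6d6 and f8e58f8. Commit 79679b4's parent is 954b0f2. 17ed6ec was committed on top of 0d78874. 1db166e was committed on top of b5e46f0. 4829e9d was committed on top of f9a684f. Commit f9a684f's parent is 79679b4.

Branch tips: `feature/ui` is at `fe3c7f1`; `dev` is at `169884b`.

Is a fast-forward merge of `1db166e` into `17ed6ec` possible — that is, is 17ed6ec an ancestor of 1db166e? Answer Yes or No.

A fast-forward from 17ed6ec to 1db166e is possible iff 17ed6ec is an ancestor of 1db166e.
Ancestors of 1db166e: {1db166e, 39b6f75, 79679b4, 952aa41, 954b0f2, b5e46f0, b9ea7a7, f9a684f}.
17ed6ec is not among them, so fast-forward is not possible.

No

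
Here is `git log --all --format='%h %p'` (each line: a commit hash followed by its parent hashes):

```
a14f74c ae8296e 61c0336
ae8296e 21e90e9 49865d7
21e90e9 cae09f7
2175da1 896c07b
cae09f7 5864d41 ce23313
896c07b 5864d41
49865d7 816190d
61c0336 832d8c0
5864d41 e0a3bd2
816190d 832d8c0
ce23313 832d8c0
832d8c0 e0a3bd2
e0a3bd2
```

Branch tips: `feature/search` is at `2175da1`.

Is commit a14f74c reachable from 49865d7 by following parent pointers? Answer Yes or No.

No

Ancestors of 49865d7: {49865d7, 816190d, 832d8c0, e0a3bd2}.
a14f74c is not in that set, so it is not an ancestor of 49865d7.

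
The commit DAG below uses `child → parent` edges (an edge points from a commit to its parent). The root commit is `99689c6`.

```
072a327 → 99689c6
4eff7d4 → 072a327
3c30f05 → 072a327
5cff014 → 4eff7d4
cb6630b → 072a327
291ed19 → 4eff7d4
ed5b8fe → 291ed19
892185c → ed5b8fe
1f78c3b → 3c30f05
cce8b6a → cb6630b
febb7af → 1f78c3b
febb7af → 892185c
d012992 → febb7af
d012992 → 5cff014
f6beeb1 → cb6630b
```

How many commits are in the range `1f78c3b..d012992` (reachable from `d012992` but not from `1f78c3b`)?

Reachable from d012992: {072a327, 1f78c3b, 291ed19, 3c30f05, 4eff7d4, 5cff014, 892185c, 99689c6, d012992, ed5b8fe, febb7af}.
Reachable from 1f78c3b: {072a327, 1f78c3b, 3c30f05, 99689c6}.
In d012992's history but not 1f78c3b's: {291ed19, 4eff7d4, 5cff014, 892185c, d012992, ed5b8fe, febb7af} — 7 commits.

7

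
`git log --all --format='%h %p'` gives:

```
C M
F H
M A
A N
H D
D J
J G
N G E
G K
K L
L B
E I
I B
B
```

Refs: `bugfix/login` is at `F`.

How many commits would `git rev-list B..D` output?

Reachable from D: {B, D, G, J, K, L}.
Reachable from B: {B}.
In D's history but not B's: {D, G, J, K, L} — 5 commits.

5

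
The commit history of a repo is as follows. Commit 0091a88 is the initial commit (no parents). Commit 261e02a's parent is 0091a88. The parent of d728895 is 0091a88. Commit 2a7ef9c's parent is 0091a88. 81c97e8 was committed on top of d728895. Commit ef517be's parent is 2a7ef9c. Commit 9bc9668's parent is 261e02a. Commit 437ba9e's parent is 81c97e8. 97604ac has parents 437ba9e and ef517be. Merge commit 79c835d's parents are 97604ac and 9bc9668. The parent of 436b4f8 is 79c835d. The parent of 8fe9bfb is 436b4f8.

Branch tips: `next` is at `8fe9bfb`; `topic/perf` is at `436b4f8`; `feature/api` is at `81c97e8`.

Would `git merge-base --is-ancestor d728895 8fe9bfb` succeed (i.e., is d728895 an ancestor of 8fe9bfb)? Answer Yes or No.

Ancestors of 8fe9bfb (commits reachable by following parents): {0091a88, 261e02a, 2a7ef9c, 436b4f8, 437ba9e, 79c835d, 81c97e8, 8fe9bfb, 97604ac, 9bc9668, d728895, ef517be}.
d728895 is in that set, so it is an ancestor of 8fe9bfb.

Yes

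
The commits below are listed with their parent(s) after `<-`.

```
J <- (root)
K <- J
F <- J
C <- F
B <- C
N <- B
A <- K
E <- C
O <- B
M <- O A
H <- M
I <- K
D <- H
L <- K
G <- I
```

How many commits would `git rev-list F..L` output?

2

Reachable from L: {J, K, L}.
Reachable from F: {F, J}.
In L's history but not F's: {K, L} — 2 commits.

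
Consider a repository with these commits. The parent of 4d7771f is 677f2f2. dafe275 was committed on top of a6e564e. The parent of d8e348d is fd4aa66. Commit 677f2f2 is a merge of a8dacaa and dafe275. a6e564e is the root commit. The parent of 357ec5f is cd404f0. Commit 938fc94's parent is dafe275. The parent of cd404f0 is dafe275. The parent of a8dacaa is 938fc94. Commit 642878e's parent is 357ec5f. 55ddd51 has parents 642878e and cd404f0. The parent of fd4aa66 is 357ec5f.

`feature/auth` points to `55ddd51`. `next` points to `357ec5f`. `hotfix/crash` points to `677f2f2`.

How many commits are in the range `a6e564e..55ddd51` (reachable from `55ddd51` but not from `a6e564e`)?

Reachable from 55ddd51: {357ec5f, 55ddd51, 642878e, a6e564e, cd404f0, dafe275}.
Reachable from a6e564e: {a6e564e}.
In 55ddd51's history but not a6e564e's: {357ec5f, 55ddd51, 642878e, cd404f0, dafe275} — 5 commits.

5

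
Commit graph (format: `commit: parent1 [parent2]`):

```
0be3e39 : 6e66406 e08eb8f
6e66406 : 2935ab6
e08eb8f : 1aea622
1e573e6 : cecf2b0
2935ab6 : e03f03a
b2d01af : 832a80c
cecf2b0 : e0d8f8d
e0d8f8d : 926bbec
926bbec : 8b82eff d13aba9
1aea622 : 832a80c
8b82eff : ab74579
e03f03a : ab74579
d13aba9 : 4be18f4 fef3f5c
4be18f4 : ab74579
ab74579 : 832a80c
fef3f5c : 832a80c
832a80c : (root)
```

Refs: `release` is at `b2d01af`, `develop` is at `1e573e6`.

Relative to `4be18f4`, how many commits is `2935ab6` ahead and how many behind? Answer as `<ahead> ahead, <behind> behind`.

Reachable from 2935ab6: {2935ab6, 832a80c, ab74579, e03f03a}.
Reachable from 4be18f4: {4be18f4, 832a80c, ab74579}.
Only in 2935ab6's history (ahead): {2935ab6, e03f03a} — 2.
Only in 4be18f4's history (behind): {4be18f4} — 1.

2 ahead, 1 behind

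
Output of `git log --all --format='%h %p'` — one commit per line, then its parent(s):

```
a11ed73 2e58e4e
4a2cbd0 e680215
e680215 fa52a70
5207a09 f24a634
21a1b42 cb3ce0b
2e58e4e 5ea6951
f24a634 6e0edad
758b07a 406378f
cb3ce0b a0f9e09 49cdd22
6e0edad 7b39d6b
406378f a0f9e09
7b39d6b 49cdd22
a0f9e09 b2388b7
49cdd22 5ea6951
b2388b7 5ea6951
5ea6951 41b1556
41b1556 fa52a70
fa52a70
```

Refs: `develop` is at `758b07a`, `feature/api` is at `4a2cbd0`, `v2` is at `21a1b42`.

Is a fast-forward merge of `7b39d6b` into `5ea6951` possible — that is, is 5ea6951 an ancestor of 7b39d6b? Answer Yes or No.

A fast-forward from 5ea6951 to 7b39d6b is possible iff 5ea6951 is an ancestor of 7b39d6b.
Ancestors of 7b39d6b: {41b1556, 49cdd22, 5ea6951, 7b39d6b, fa52a70}.
5ea6951 is among them, so fast-forward is possible.

Yes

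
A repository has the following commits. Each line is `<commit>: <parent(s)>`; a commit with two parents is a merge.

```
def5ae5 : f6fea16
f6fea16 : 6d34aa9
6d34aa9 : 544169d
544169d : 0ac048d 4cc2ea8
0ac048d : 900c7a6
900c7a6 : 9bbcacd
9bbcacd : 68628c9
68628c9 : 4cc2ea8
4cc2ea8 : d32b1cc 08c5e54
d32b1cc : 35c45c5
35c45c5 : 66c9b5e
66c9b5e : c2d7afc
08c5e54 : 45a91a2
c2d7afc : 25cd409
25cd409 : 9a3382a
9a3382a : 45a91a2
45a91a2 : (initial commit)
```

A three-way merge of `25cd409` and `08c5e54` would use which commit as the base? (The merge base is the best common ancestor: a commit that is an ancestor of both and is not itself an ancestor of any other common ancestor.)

Ancestors of 25cd409: {25cd409, 45a91a2, 9a3382a}.
Ancestors of 08c5e54: {08c5e54, 45a91a2}.
Common ancestors: {45a91a2}.
The only common ancestor is 45a91a2, so it is the merge base.

45a91a2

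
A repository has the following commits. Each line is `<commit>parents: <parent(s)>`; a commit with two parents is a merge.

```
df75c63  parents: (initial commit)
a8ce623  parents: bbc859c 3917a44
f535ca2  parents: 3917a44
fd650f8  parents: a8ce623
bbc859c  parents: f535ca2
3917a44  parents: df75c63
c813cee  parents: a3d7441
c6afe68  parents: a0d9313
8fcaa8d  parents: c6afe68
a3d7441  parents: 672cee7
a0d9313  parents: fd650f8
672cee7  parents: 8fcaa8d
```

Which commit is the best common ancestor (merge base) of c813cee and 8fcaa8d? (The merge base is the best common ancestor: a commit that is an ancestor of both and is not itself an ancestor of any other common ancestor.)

Ancestors of c813cee: {3917a44, 672cee7, 8fcaa8d, a0d9313, a3d7441, a8ce623, bbc859c, c6afe68, c813cee, df75c63, f535ca2, fd650f8}.
Ancestors of 8fcaa8d: {3917a44, 8fcaa8d, a0d9313, a8ce623, bbc859c, c6afe68, df75c63, f535ca2, fd650f8}.
Common ancestors: {3917a44, 8fcaa8d, a0d9313, a8ce623, bbc859c, c6afe68, df75c63, f535ca2, fd650f8}.
Among these, 8fcaa8d is not an ancestor of any other common ancestor — it is the merge base.

8fcaa8d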